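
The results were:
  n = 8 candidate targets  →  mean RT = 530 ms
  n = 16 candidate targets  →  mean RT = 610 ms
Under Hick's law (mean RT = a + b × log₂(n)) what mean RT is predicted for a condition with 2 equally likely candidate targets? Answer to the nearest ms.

370 ms

Fit slope and intercept:
  b = (610 − 530) / (log₂ 16 − log₂ 8) = 80 / (4 − 3) = 80 ms/bit
  a = 530 − 80 × 3 = 290 ms
Then RT(2) = 290 + 80 × log₂ 2 = 290 + 80 × 1 ≈ 370.000 ms.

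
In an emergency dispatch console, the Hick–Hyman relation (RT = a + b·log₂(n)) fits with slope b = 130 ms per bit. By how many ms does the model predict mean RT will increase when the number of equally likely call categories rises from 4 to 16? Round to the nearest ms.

The intercept a cancels: ΔRT = b·(log₂ n₂ − log₂ n₁) = b·log₂(n₂/n₁).
log₂(16) − log₂(4) = log₂(16/4) = log₂(4) = 2.
ΔRT = 130 × 2.0000 = 260.000 ms.

260 ms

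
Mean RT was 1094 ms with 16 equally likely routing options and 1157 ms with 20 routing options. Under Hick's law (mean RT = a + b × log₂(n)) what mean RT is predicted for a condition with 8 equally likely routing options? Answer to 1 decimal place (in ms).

898.3 ms

Solve the two-equation system in a and b:
  b = (1157 − 1094) / (log₂ 20 − log₂ 16) = 63 / (4.3219 − 4) = 195.696 ms/bit
  a = 1094 − 195.696 × 4 = 311.217 ms
Then RT(8) = 311.217 + 195.696 × log₂ 8 = 311.217 + 195.696 × 3 ≈ 898.304 ms.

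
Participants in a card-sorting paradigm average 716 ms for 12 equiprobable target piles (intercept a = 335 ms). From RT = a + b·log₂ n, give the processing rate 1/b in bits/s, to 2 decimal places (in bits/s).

9.41 bits/s

b = (716 − 335)/log₂ 12 = 381/3.5850 = 106.277 ms per bit = 0.10628 s/bit; the reciprocal is 9.409 bits/s.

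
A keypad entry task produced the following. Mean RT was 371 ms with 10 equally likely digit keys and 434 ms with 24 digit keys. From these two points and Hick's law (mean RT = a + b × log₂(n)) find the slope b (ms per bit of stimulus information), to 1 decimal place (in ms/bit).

The slope on a log₂ axis is (434 − 371) / (4.5850 − 3.3219) = 49.880 ms/bit.

49.9 ms/bit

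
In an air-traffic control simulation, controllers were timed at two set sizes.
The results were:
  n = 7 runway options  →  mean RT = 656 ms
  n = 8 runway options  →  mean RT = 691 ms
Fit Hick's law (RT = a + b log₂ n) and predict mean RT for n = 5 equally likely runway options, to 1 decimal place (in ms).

567.8 ms

Solve the two-equation system in a and b:
  b = (691 − 656) / (log₂ 8 − log₂ 7) = 35 / (3 − 2.8074) = 181.681 ms/bit
  a = 656 − 181.681 × 2.8074 = 145.956 ms
Then RT(5) = 145.956 + 181.681 × log₂ 5 = 145.956 + 181.681 × 2.3219 ≈ 567.807 ms.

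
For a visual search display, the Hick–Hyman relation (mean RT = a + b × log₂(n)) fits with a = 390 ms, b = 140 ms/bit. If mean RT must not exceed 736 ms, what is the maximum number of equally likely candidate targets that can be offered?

5

Set 390 + 140·log₂ n ≤ 736 → log₂ n ≤ (736 − 390)/140 = 2.4714.
So n ≤ 2^2.4714 = 5.546; the largest integer n is 5.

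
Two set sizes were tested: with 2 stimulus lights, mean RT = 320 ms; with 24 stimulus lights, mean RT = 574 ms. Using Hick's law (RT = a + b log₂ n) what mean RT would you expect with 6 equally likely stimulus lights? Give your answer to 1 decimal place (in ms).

Fit slope and intercept:
  b = (574 − 320) / (log₂ 24 − log₂ 2) = 254 / (4.5850 − 1) = 70.852 ms/bit
  a = 320 − 70.852 × 1 = 249.148 ms
Then RT(6) = 249.148 + 70.852 × log₂ 6 = 249.148 + 70.852 × 2.5850 ≈ 432.297 ms.

432.3 ms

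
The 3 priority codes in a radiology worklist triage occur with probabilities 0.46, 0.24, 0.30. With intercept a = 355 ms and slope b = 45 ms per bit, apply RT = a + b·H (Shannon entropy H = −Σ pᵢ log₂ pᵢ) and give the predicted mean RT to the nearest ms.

424 ms

Entropy contributions −pᵢ log₂ pᵢ: 0.5153, 0.4941, 0.5211; sum H = 1.5306 bits.
RT = a + bH = 355 + 45·1.5306 = 423.88 ms.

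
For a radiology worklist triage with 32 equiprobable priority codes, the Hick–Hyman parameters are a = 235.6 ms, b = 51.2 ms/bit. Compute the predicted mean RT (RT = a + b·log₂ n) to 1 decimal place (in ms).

log₂(32) = 5 bits, so RT = 235.6 + 51.2 × 5 ≈ 491.600 ms.

491.6 ms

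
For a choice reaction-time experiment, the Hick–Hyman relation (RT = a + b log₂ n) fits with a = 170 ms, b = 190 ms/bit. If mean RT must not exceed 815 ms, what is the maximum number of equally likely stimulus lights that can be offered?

Information budget: (815 − 170)/190 = 3.3947 bits, so n ≤ 2^3.3947 = 10.518 → at most 10.

10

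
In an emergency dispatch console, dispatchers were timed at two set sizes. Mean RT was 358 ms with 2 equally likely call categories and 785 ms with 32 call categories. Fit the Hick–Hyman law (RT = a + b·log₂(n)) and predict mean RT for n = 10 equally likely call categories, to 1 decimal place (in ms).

605.9 ms

Fit slope and intercept:
  b = (785 − 358) / (log₂ 32 − log₂ 2) = 427 / (5 − 1) = 106.750 ms/bit
  a = 358 − 106.750 × 1 = 251.250 ms
Then RT(10) = 251.250 + 106.750 × log₂ 10 = 251.250 + 106.750 × 3.3219 ≈ 605.866 ms.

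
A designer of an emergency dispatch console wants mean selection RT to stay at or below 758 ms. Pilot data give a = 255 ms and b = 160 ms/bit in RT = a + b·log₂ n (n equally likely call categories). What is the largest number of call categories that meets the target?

Information budget: (758 − 255)/160 = 3.1437 bits, so n ≤ 2^3.1437 = 8.838 → at most 8.

8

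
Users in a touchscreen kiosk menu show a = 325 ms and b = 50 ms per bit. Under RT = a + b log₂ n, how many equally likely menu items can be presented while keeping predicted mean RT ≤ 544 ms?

20

50·log₂ n ≤ 544 − 325 = 219, giving log₂ n ≤ 4.3800 and n ≤ 20.821. The largest whole number is 20.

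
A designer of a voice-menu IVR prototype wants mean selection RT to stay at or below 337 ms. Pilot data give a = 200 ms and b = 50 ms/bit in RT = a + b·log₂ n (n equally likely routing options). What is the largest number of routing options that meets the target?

6

Set 200 + 50·log₂ n ≤ 337 → log₂ n ≤ (337 − 200)/50 = 2.7400.
So n ≤ 2^2.7400 = 6.681; the largest integer n is 6.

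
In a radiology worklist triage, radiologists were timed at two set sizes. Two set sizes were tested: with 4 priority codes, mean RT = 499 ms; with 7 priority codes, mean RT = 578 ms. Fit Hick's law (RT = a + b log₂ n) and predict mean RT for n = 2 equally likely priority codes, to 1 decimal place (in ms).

RT is linear in log₂ n, so two points fix the line:
  b = (578 − 499) / (log₂ 7 − log₂ 4) = 79 / (2.8074 − 2) = 97.850 ms/bit
  a = 499 − 97.850 × 2 = 303.299 ms
Then RT(2) = 303.299 + 97.850 × log₂ 2 = 303.299 + 97.850 × 1 ≈ 401.150 ms.

401.1 ms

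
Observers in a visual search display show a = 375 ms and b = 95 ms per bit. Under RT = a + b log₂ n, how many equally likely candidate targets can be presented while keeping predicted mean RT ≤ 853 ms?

32

Set 375 + 95·log₂ n ≤ 853 → log₂ n ≤ (853 − 375)/95 = 5.0316.
So n ≤ 2^5.0316 = 32.708; the largest integer n is 32.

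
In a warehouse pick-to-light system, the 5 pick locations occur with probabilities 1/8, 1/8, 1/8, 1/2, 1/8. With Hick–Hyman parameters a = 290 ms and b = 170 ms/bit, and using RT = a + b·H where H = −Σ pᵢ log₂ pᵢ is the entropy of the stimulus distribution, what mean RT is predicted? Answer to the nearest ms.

Each term −pᵢ log₂ pᵢ: 0.125·3 + 0.125·3 + 0.125·3 + 0.5·1 + 0.125·3; summed, H = 2.000 bits.
Mean RT = a + bH = 290 + 170·2.000 = 630.00 ms.

630 ms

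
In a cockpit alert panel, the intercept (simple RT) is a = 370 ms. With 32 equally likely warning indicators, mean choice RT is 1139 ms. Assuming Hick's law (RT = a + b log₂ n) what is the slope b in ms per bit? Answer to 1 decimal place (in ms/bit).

log₂(32) = 5 bits.
b = (RT − a)/log₂ n = (1139 − 370) / 5 = 153.800 ms/bit.

153.8 ms/bit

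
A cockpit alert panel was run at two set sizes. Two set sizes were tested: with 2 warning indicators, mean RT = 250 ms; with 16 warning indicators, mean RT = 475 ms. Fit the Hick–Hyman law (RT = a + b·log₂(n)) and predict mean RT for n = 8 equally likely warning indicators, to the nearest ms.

Solve the two-equation system in a and b:
  b = (475 − 250) / (log₂ 16 − log₂ 2) = 225 / (4 − 1) = 75 ms/bit
  a = 250 − 75 × 1 = 175 ms
Then RT(8) = 175 + 75 × log₂ 8 = 175 + 75 × 3 ≈ 400.000 ms.

400 ms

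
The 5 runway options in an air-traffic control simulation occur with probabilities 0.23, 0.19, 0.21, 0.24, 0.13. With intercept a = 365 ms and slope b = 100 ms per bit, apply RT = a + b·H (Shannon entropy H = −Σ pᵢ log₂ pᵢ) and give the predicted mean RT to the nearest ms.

H = 0.23·log₂(1/0.23) + 0.19·log₂(1/0.19) + 0.21·log₂(1/0.21) + 0.24·log₂(1/0.24) + 0.13·log₂(1/0.13) = 2.2925 bits.
RT = 365 + 100 × 2.2925 = 594.25 ms.

594 ms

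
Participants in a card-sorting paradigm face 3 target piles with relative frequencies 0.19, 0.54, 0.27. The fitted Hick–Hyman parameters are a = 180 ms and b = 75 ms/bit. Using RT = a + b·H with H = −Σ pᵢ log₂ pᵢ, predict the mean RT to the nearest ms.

Entropy contributions −pᵢ log₂ pᵢ: 0.4552, 0.4800, 0.5100; sum H = 1.4453 bits.
RT = a + bH = 180 + 75·1.4453 = 288.40 ms.

288 ms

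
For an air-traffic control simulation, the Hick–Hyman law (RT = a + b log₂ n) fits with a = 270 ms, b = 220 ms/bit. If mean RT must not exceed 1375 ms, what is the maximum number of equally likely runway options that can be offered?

32

Set 270 + 220·log₂ n ≤ 1375 → log₂ n ≤ (1375 − 270)/220 = 5.0227.
So n ≤ 2^5.0227 = 32.508; the largest integer n is 32.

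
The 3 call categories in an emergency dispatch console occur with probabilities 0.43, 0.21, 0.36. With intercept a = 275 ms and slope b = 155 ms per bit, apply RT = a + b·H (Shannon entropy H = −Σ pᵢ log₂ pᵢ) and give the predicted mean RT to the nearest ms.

Entropy contributions −pᵢ log₂ pᵢ: 0.5236, 0.4728, 0.5306; sum H = 1.5270 bits.
RT = a + bH = 275 + 155·1.5270 = 511.69 ms.

512 ms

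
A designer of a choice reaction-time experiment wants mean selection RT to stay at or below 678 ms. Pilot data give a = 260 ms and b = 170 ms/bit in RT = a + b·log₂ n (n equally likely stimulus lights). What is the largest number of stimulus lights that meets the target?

170·log₂ n ≤ 678 − 260 = 418, giving log₂ n ≤ 2.4588 and n ≤ 5.498. The largest whole number is 5.

5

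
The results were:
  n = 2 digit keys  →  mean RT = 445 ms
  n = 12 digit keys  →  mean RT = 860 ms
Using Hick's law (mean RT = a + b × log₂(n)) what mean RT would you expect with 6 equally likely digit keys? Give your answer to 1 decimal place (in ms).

699.5 ms

RT is linear in log₂ n, so two points fix the line:
  b = (860 − 445) / (log₂ 12 − log₂ 2) = 415 / (3.5850 − 1) = 160.544 ms/bit
  a = 445 − 160.544 × 1 = 284.456 ms
Then RT(6) = 284.456 + 160.544 × log₂ 6 = 284.456 + 160.544 × 2.5850 ≈ 699.456 ms.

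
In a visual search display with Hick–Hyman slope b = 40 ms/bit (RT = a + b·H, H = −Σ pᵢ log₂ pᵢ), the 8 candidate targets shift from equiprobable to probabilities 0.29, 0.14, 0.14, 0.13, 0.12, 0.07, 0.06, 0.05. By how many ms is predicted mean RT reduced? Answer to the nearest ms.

8 ms

Equiprobable entropy H₀ = log₂ 8 = 3.0000 bits.
Skewed entropy H = −Σ pᵢ log₂ pᵢ = 2.7900 bits.
ΔRT = b·(H₀ − H) = 40 × 0.2100 = 8.40 ms.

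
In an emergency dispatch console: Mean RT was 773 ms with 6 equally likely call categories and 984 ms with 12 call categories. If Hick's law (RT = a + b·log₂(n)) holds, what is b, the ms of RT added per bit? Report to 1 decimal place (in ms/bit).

Slope: b = (984 − 773) / (log₂ 12 − log₂ 6) = 211/1.0000 = 211.000 ms/bit.

211.0 ms/bit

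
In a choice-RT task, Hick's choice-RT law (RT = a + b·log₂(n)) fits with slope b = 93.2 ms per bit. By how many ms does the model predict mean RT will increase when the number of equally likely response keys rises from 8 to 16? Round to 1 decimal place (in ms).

ΔRT = (a + b log₂ n₂) − (a + b log₂ n₁) = b·(log₂ n₂ − log₂ n₁).
log₂(16) − log₂(8) = log₂(16/8) = log₂(2) = 1.
ΔRT = 93.2 × 1.0000 = 93.200 ms.

93.2 ms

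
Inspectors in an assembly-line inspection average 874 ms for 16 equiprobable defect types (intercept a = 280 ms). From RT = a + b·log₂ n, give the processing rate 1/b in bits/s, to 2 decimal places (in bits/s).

b = (874 − 280)/log₂ 16 = 594/4 = 148.500 ms per bit = 0.14850 s/bit; the reciprocal is 6.734 bits/s.

6.73 bits/s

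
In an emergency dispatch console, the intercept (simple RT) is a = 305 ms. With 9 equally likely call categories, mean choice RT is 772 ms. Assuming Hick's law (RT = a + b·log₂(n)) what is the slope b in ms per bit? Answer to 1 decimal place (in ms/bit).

147.3 ms/bit

9 alternatives carry log₂ 9 = 3.1699 bits; the choice cost is 772 − 305 = 467 ms, so b = 467/3.1699 = 147.322 ms/bit.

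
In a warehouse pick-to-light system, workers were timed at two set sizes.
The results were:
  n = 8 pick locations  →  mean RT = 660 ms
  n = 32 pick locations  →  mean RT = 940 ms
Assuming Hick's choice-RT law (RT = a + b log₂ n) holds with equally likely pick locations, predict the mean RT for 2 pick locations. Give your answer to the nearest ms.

380 ms

Fit slope and intercept:
  b = (940 − 660) / (log₂ 32 − log₂ 8) = 280 / (5 − 3) = 140 ms/bit
  a = 660 − 140 × 3 = 240 ms
Then RT(2) = 240 + 140 × log₂ 2 = 240 + 140 × 1 ≈ 380.000 ms.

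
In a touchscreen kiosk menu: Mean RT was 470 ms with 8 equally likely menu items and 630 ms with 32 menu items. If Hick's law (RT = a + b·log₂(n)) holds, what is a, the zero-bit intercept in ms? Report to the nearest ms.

Slope: b = (630 − 470) / (log₂ 32 − log₂ 8) = 160/2.0000 = 80 ms/bit.
Intercept: a = 470 − 80·log₂(8) = 230.000 ms.

230 ms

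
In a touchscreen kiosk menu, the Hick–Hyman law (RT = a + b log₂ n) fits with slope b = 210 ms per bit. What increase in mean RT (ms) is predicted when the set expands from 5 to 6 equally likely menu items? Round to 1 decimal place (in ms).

55.2 ms

ΔRT = (a + b log₂ n₂) − (a + b log₂ n₁) = b·(log₂ n₂ − log₂ n₁).
log₂(6) − log₂(5) = 2.5850 − 2.3219 = 0.2630.
ΔRT = 210 × 0.2630 = 55.237 ms.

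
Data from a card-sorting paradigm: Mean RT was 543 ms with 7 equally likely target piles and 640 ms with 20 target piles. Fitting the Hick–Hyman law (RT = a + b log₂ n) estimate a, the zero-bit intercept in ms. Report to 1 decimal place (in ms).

The slope on a log₂ axis is (640 − 543) / (4.3219 − 2.8074) = 64.044 ms/bit.
Intercept: a = 543 − 64.044·log₂(7) = 363.205 ms.

363.2 ms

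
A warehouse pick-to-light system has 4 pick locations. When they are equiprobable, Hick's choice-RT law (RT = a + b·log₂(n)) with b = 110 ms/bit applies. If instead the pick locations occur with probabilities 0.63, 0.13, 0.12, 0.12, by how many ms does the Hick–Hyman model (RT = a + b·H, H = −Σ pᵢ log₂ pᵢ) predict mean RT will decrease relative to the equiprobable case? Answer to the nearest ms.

Equiprobable entropy H₀ = log₂ 4 = 2.0000 bits.
Skewed entropy H = −Σ pᵢ log₂ pᵢ = 1.5367 bits.
ΔRT = b·(H₀ − H) = 110 × 0.4633 = 50.96 ms.

51 ms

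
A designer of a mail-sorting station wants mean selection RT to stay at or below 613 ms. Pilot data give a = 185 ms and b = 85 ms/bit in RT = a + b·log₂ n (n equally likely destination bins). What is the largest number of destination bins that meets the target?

32

Set 185 + 85·log₂ n ≤ 613 → log₂ n ≤ (613 − 185)/85 = 5.0353.
So n ≤ 2^5.0353 = 32.793; the largest integer n is 32.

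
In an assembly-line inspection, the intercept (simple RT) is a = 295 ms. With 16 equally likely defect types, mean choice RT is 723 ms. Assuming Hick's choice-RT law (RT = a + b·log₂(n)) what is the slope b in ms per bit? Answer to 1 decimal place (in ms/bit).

b = (723 − 295) / log₂(16) = 428 / 4 = 107.000 ms/bit.

107.0 ms/bit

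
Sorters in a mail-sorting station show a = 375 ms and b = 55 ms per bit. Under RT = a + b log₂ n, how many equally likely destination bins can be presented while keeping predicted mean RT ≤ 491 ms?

Set 375 + 55·log₂ n ≤ 491 → log₂ n ≤ (491 − 375)/55 = 2.1091.
So n ≤ 2^2.1091 = 4.314; the largest integer n is 4.

4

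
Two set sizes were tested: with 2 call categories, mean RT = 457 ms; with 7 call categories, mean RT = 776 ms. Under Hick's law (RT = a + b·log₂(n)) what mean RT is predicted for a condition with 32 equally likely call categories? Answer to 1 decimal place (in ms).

Solve the two-equation system in a and b:
  b = (776 − 457) / (log₂ 7 − log₂ 2) = 319 / (2.8074 − 1) = 176.501 ms/bit
  a = 457 − 176.501 × 1 = 280.499 ms
Then RT(32) = 280.499 + 176.501 × log₂ 32 = 280.499 + 176.501 × 5 ≈ 1163.004 ms.

1163.0 ms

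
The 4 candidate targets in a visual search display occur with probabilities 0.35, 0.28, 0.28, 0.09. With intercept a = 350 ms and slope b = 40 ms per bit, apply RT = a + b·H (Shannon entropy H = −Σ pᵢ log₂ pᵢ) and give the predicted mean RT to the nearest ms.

425 ms

H = 0.35·log₂(1/0.35) + 0.28·log₂(1/0.28) + 0.28·log₂(1/0.28) + 0.09·log₂(1/0.09) = 1.8712 bits.
RT = 350 + 40 × 1.8712 = 424.85 ms.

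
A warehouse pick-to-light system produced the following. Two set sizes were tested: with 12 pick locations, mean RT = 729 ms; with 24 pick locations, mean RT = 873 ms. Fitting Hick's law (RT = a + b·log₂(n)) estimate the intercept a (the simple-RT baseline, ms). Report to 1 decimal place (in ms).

212.8 ms

The slope on a log₂ axis is (873 − 729) / (4.5850 − 3.5850) = 144.000 ms/bit.
a = RT₁ − b·log₂ n₁ = 729 − 144.000 × 3.5850 = 212.765 ms.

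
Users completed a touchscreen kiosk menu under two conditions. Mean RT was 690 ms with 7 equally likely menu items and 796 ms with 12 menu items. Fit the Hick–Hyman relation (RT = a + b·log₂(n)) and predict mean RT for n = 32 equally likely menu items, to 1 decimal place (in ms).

RT is linear in log₂ n, so two points fix the line:
  b = (796 − 690) / (log₂ 12 − log₂ 7) = 106 / (3.5850 − 2.8074) = 136.316 ms/bit
  a = 690 − 136.316 × 2.8074 = 307.314 ms
Then RT(32) = 307.314 + 136.316 × log₂ 32 = 307.314 + 136.316 × 5 ≈ 988.892 ms.

988.9 ms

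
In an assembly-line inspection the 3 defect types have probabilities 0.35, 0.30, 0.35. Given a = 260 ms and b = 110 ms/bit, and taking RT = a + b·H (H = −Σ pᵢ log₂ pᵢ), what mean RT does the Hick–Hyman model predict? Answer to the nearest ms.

434 ms

Entropy contributions −pᵢ log₂ pᵢ: 0.5301, 0.5211, 0.5301; sum H = 1.5813 bits.
RT = a + bH = 260 + 110·1.5813 = 433.94 ms.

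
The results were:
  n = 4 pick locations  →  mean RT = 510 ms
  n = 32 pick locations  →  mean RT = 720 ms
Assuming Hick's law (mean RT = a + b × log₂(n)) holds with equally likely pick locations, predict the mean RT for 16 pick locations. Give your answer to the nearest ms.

650 ms

RT is linear in log₂ n, so two points fix the line:
  b = (720 − 510) / (log₂ 32 − log₂ 4) = 210 / (5 − 2) = 70 ms/bit
  a = 510 − 70 × 2 = 370 ms
Then RT(16) = 370 + 70 × log₂ 16 = 370 + 70 × 4 ≈ 650.000 ms.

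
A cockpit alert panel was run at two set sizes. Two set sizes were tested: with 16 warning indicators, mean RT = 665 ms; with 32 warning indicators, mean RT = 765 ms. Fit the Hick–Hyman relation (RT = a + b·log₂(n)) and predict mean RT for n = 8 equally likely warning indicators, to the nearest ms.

RT is linear in log₂ n, so two points fix the line:
  b = (765 − 665) / (log₂ 32 − log₂ 16) = 100 / (5 − 4) = 100 ms/bit
  a = 665 − 100 × 4 = 265 ms
Then RT(8) = 265 + 100 × log₂ 8 = 265 + 100 × 3 ≈ 565.000 ms.

565 ms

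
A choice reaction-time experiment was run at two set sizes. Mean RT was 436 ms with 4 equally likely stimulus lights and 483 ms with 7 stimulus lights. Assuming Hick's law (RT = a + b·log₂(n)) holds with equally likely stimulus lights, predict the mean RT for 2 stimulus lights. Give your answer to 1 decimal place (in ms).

377.8 ms

Solve the two-equation system in a and b:
  b = (483 − 436) / (log₂ 7 − log₂ 4) = 47 / (2.8074 − 2) = 58.215 ms/bit
  a = 436 − 58.215 × 2 = 319.570 ms
Then RT(2) = 319.570 + 58.215 × log₂ 2 = 319.570 + 58.215 × 1 ≈ 377.785 ms.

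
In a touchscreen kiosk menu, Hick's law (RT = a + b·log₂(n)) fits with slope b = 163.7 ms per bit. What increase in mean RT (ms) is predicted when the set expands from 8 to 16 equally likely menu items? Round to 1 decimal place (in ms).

163.7 ms

ΔRT = (a + b log₂ n₂) − (a + b log₂ n₁) = b·(log₂ n₂ − log₂ n₁).
log₂(16) − log₂(8) = log₂(16/8) = log₂(2) = 1.
ΔRT = 163.7 × 1.0000 = 163.700 ms.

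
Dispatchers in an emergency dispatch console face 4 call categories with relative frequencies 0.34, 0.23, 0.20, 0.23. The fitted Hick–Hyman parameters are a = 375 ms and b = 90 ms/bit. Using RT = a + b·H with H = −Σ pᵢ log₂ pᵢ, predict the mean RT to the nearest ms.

552 ms

H = 0.34·log₂(1/0.34) + 0.23·log₂(1/0.23) + 0.20·log₂(1/0.20) + 0.23·log₂(1/0.23) = 1.9689 bits.
RT = 375 + 90 × 1.9689 = 552.20 ms.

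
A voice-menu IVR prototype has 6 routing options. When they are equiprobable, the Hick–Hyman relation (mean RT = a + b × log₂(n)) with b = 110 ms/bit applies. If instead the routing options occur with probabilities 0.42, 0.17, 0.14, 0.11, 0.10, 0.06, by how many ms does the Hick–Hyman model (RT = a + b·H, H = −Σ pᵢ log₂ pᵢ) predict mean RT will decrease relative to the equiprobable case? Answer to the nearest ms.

The RT saving is b·ΔH. Equiprobable H₀ = log₂(6) = 2.5850 bits; with the given probabilities H = 2.2834 bits.
b·(H₀ − H) = 110 × (2.5850 − 2.2834) = 33.18 ms.

33 ms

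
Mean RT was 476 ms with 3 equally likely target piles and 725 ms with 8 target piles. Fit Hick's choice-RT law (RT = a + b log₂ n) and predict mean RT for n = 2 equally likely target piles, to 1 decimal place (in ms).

RT is linear in log₂ n, so two points fix the line:
  b = (725 − 476) / (log₂ 8 − log₂ 3) = 249 / (3 − 1.5850) = 175.967 ms/bit
  a = 476 − 175.967 × 1.5850 = 197.099 ms
Then RT(2) = 197.099 + 175.967 × log₂ 2 = 197.099 + 175.967 × 1 ≈ 373.066 ms.

373.1 ms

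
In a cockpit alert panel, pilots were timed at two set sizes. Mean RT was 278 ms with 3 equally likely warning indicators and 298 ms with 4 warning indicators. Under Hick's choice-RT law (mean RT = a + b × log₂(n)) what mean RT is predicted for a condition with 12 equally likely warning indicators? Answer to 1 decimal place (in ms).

374.4 ms

With log₂ n on the abscissa the relation is linear; from the two conditions:
  b = (298 − 278) / (log₂ 4 − log₂ 3) = 20 / (2 − 1.5850) = 48.188 ms/bit
  a = 278 − 48.188 × 1.5850 = 201.623 ms
Then RT(12) = 201.623 + 48.188 × log₂ 12 = 201.623 + 48.188 × 3.5850 ≈ 374.377 ms.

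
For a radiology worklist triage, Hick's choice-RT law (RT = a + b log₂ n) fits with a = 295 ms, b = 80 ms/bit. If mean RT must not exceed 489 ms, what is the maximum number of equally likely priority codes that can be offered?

80·log₂ n ≤ 489 − 295 = 194, giving log₂ n ≤ 2.4250 and n ≤ 5.370. The largest whole number is 5.

5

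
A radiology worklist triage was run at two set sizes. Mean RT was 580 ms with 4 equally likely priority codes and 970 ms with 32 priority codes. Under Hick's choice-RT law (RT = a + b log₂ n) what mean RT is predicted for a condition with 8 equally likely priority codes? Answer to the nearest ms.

710 ms

With log₂ n on the abscissa the relation is linear; from the two conditions:
  b = (970 − 580) / (log₂ 32 − log₂ 4) = 390 / (5 − 2) = 130 ms/bit
  a = 580 − 130 × 2 = 320 ms
Then RT(8) = 320 + 130 × log₂ 8 = 320 + 130 × 3 ≈ 710.000 ms.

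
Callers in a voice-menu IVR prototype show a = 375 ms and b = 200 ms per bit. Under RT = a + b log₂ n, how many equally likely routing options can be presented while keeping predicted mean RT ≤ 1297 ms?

Information budget: (1297 − 375)/200 = 4.6100 bits, so n ≤ 2^4.6100 = 24.420 → at most 24.

24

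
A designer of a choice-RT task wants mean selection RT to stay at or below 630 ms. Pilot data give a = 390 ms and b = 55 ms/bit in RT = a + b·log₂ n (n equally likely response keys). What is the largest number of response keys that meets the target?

20

Information budget: (630 − 390)/55 = 4.3636 bits, so n ≤ 2^4.3636 = 20.587 → at most 20.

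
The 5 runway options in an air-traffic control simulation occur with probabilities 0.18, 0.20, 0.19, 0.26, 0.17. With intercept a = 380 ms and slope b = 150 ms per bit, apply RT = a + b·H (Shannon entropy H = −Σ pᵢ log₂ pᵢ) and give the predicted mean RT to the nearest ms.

Entropy contributions −pᵢ log₂ pᵢ: 0.4453, 0.4644, 0.4552, 0.5053, 0.4346; sum H = 2.3048 bits.
RT = a + bH = 380 + 150·2.3048 = 725.72 ms.

726 ms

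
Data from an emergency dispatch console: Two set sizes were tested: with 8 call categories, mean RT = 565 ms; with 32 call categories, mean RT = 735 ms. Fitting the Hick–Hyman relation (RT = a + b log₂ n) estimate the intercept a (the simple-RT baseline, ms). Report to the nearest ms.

b = (RT₂ − RT₁)/(log₂ n₂ − log₂ n₁) = (735 − 565)/(5 − 3) = 85 ms/bit.
a = RT₁ − b·log₂ n₁ = 565 − 85 × 3 = 310.000 ms.

310 ms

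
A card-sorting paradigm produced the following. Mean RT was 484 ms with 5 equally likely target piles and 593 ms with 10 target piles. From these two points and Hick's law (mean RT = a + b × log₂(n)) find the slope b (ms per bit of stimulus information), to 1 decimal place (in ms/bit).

The slope on a log₂ axis is (593 − 484) / (3.3219 − 2.3219) = 109.000 ms/bit.

109.0 ms/bit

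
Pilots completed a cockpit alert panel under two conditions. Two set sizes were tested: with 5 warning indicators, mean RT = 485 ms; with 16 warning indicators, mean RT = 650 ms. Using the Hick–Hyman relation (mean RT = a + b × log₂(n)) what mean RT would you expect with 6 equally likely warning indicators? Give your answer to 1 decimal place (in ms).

RT is linear in log₂ n, so two points fix the line:
  b = (650 − 485) / (log₂ 16 − log₂ 5) = 165 / (4 − 2.3219) = 98.327 ms/bit
  a = 485 − 98.327 × 2.3219 = 256.691 ms
Then RT(6) = 256.691 + 98.327 × log₂ 6 = 256.691 + 98.327 × 2.5850 ≈ 510.863 ms.

510.9 ms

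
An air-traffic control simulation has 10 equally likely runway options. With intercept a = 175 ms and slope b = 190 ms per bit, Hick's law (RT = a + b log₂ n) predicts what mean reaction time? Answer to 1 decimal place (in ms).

806.2 ms

log₂(10) = 3.3219 bits, so RT = 175 + 190 × 3.3219 ≈ 806.166 ms.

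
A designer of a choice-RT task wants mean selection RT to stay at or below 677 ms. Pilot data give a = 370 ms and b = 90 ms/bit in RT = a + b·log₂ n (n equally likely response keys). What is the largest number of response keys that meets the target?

10

Set 370 + 90·log₂ n ≤ 677 → log₂ n ≤ (677 − 370)/90 = 3.4111.
So n ≤ 2^3.4111 = 10.638; the largest integer n is 10.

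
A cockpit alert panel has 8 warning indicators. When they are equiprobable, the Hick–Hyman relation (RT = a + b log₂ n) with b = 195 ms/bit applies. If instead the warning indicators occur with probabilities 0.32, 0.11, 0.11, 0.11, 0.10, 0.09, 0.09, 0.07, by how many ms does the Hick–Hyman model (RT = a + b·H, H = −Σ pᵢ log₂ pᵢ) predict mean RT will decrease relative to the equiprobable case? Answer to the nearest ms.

38 ms

The RT saving is b·ΔH. Equiprobable H₀ = log₂(8) = 3.0000 bits; with the given probabilities H = 2.8029 bits.
b·(H₀ − H) = 195 × (3.0000 − 2.8029) = 38.42 ms.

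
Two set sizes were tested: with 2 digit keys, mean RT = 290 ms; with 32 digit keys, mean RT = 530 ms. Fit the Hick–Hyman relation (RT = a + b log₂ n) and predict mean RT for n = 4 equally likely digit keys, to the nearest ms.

350 ms

RT is linear in log₂ n, so two points fix the line:
  b = (530 − 290) / (log₂ 32 − log₂ 2) = 240 / (5 − 1) = 60 ms/bit
  a = 290 − 60 × 1 = 230 ms
Then RT(4) = 230 + 60 × log₂ 4 = 230 + 60 × 2 ≈ 350.000 ms.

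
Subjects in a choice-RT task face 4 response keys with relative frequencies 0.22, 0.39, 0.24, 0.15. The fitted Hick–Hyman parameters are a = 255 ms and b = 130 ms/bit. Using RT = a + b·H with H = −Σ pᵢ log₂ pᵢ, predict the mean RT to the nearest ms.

504 ms

H = 0.22·log₂(1/0.22) + 0.39·log₂(1/0.39) + 0.24·log₂(1/0.24) + 0.15·log₂(1/0.15) = 1.9150 bits.
RT = 255 + 130 × 1.9150 = 503.96 ms.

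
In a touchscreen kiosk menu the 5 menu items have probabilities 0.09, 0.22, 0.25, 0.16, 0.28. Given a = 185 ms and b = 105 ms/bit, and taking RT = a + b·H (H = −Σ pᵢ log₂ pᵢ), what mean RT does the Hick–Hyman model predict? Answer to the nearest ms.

419 ms

H = 0.09·log₂(1/0.09) + 0.22·log₂(1/0.22) + 0.25·log₂(1/0.25) + 0.16·log₂(1/0.16) + 0.28·log₂(1/0.28) = 2.2305 bits.
RT = 185 + 105 × 2.2305 = 419.20 ms.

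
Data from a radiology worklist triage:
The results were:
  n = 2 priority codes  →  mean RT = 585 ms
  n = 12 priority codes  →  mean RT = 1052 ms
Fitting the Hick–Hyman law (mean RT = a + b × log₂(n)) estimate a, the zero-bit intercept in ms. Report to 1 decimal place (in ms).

Slope: b = (1052 − 585) / (log₂ 12 − log₂ 2) = 467/2.5850 = 180.660 ms/bit.
Intercept: a = 585 − 180.660·log₂(2) = 404.340 ms.

404.3 ms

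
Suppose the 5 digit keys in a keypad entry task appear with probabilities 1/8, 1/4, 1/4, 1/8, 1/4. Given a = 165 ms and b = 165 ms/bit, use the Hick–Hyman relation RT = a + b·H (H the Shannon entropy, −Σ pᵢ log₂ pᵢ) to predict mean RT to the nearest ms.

Each term −pᵢ log₂ pᵢ: 0.125·3 + 0.25·2 + 0.25·2 + 0.125·3 + 0.25·2; summed, H = 2.250 bits.
Mean RT = a + bH = 165 + 165·2.250 = 536.25 ms.

536 ms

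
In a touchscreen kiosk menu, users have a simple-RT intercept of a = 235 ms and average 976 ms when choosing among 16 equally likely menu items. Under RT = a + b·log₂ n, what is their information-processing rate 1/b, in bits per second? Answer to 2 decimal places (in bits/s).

b = (976 − 235)/log₂ 16 = 741/4 = 185.250 ms per bit = 0.18525 s/bit; the reciprocal is 5.398 bits/s.

5.40 bits/s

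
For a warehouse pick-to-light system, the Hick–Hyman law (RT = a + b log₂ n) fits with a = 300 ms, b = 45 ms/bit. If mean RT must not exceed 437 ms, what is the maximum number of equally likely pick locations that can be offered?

Set 300 + 45·log₂ n ≤ 437 → log₂ n ≤ (437 − 300)/45 = 3.0444.
So n ≤ 2^3.0444 = 8.250; the largest integer n is 8.

8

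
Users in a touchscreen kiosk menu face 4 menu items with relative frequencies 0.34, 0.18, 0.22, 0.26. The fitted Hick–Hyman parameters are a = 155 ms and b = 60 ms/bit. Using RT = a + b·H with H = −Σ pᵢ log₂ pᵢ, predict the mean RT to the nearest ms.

273 ms

H = 0.34·log₂(1/0.34) + 0.18·log₂(1/0.18) + 0.22·log₂(1/0.22) + 0.26·log₂(1/0.26) = 1.9603 bits.
RT = 155 + 60 × 1.9603 = 272.62 ms.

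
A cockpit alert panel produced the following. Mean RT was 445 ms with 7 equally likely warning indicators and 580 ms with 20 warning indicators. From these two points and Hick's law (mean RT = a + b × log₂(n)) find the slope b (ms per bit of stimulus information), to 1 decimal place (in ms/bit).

89.1 ms/bit

The slope on a log₂ axis is (580 − 445) / (4.3219 − 2.8074) = 89.134 ms/bit.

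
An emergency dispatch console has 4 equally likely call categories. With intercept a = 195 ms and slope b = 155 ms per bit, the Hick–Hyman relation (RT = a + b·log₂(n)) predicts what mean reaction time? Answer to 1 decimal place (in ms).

log₂(4) = 2 bits, so RT = 195 + 155 × 2 ≈ 505.000 ms.

505.0 ms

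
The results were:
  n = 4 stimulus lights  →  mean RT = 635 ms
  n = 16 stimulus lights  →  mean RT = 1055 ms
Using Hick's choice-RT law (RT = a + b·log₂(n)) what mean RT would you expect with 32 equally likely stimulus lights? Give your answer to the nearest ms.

1265 ms

With log₂ n on the abscissa the relation is linear; from the two conditions:
  b = (1055 − 635) / (log₂ 16 − log₂ 4) = 420 / (4 − 2) = 210 ms/bit
  a = 635 − 210 × 2 = 215 ms
Then RT(32) = 215 + 210 × log₂ 32 = 215 + 210 × 5 ≈ 1265.000 ms.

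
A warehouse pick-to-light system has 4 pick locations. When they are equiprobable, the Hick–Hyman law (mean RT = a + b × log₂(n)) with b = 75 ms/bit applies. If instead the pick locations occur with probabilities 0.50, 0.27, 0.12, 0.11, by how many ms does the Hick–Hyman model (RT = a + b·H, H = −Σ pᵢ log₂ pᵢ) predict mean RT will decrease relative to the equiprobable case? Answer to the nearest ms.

20 ms

Equiprobable entropy H₀ = log₂ 4 = 2.0000 bits.
Skewed entropy H = −Σ pᵢ log₂ pᵢ = 1.7274 bits.
ΔRT = b·(H₀ − H) = 75 × 0.2726 = 20.45 ms.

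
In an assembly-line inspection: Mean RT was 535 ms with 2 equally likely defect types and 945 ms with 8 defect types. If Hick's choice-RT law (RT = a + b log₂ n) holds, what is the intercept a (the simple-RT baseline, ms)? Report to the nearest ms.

330 ms

Slope: b = (945 − 535) / (log₂ 8 − log₂ 2) = 410/2.0000 = 205 ms/bit.
a = RT₁ − b·log₂ n₁ = 535 − 205 × 1 = 330.000 ms.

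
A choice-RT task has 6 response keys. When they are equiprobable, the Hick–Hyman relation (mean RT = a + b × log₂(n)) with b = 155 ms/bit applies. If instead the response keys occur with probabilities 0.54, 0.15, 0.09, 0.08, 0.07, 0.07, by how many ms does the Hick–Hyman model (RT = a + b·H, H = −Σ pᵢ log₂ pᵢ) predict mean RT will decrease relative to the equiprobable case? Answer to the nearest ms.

86 ms

The RT saving is b·ΔH. Equiprobable H₀ = log₂(6) = 2.5850 bits; with the given probabilities H = 2.0319 bits.
b·(H₀ − H) = 155 × (2.5850 − 2.0319) = 85.73 ms.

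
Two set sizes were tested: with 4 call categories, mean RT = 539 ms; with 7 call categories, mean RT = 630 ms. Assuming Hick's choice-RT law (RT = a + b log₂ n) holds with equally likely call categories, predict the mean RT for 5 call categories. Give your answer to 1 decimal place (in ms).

575.3 ms

Fit slope and intercept:
  b = (630 − 539) / (log₂ 7 − log₂ 4) = 91 / (2.8074 − 2) = 112.714 ms/bit
  a = 539 − 112.714 × 2 = 313.573 ms
Then RT(5) = 313.573 + 112.714 × log₂ 5 = 313.573 + 112.714 × 2.3219 ≈ 575.286 ms.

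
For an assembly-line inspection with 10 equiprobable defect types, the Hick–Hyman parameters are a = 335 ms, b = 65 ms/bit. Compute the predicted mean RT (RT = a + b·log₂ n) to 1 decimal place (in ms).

550.9 ms

log₂(10) = 3.3219 bits, so RT = 335 + 65 × 3.3219 ≈ 550.925 ms.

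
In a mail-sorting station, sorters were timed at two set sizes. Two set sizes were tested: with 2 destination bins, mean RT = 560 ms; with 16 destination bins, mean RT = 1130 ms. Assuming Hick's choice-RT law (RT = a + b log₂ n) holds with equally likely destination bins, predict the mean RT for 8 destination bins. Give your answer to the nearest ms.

Fit slope and intercept:
  b = (1130 − 560) / (log₂ 16 − log₂ 2) = 570 / (4 − 1) = 190 ms/bit
  a = 560 − 190 × 1 = 370 ms
Then RT(8) = 370 + 190 × log₂ 8 = 370 + 190 × 3 ≈ 940.000 ms.

940 ms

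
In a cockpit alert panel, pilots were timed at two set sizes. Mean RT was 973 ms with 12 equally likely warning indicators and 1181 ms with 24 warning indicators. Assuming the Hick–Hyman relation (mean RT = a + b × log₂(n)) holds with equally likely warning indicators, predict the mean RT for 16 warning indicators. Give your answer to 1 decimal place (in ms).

Fit slope and intercept:
  b = (1181 − 973) / (log₂ 24 − log₂ 12) = 208 / (4.5850 − 3.5850) = 208.000 ms/bit
  a = 973 − 208.000 × 3.5850 = 227.328 ms
Then RT(16) = 227.328 + 208.000 × log₂ 16 = 227.328 + 208.000 × 4 ≈ 1059.328 ms.

1059.3 ms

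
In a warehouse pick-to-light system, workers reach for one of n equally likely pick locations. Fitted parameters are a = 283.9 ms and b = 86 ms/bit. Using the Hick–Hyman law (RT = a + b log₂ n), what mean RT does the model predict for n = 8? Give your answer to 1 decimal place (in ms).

log₂(8) = 3 bits, so RT = 283.9 + 86 × 3 ≈ 541.900 ms.

541.9 ms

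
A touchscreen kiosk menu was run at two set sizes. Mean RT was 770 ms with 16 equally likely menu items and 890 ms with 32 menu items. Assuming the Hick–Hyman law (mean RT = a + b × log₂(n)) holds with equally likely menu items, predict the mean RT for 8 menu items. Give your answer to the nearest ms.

650 ms

Solve the two-equation system in a and b:
  b = (890 − 770) / (log₂ 32 − log₂ 16) = 120 / (5 − 4) = 120 ms/bit
  a = 770 − 120 × 4 = 290 ms
Then RT(8) = 290 + 120 × log₂ 8 = 290 + 120 × 3 ≈ 650.000 ms.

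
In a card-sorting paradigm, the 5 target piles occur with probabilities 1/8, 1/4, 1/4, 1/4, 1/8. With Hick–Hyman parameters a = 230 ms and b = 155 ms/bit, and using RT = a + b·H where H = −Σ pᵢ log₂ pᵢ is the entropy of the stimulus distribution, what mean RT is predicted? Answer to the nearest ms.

579 ms

Each term −pᵢ log₂ pᵢ: 0.125·3 + 0.25·2 + 0.25·2 + 0.25·2 + 0.125·3; summed, H = 2.250 bits.
Mean RT = a + bH = 230 + 155·2.250 = 578.75 ms.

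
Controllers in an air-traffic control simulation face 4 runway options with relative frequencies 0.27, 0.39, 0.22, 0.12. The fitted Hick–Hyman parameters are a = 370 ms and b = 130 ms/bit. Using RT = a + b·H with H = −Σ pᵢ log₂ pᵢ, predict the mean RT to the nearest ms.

615 ms

Entropy contributions −pᵢ log₂ pᵢ: 0.5100, 0.5298, 0.4806, 0.3671; sum H = 1.8875 bits.
RT = a + bH = 370 + 130·1.8875 = 615.37 ms.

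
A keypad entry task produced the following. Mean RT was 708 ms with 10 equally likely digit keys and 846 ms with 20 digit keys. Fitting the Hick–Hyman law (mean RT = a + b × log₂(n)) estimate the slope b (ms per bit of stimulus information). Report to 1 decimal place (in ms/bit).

138.0 ms/bit

Slope: b = (846 − 708) / (log₂ 20 − log₂ 10) = 138/1.0000 = 138.000 ms/bit.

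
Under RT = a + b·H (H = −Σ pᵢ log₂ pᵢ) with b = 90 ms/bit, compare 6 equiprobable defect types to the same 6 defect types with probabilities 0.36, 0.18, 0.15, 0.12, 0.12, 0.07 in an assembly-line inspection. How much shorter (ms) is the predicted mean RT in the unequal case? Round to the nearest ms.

Equiprobable entropy H₀ = log₂ 6 = 2.5850 bits.
Skewed entropy H = −Σ pᵢ log₂ pᵢ = 2.3892 bits.
ΔRT = b·(H₀ − H) = 90 × 0.1958 = 17.62 ms.

18 ms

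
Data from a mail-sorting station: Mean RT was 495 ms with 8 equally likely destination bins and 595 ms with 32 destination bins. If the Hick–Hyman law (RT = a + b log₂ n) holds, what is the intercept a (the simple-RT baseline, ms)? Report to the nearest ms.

The slope on a log₂ axis is (595 − 495) / (5 − 3) = 50 ms/bit.
Intercept: a = 495 − 50·log₂(8) = 345.000 ms.

345 ms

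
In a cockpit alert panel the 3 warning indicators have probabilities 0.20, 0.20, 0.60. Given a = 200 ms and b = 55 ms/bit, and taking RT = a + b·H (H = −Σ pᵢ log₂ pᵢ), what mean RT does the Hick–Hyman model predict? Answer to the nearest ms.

H = 0.20·log₂(1/0.20) + 0.20·log₂(1/0.20) + 0.60·log₂(1/0.60) = 1.3710 bits.
RT = 200 + 55 × 1.3710 = 275.40 ms.

275 ms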